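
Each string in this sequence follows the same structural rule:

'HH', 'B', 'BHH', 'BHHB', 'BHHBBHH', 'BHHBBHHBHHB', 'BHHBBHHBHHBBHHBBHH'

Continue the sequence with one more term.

BHHBBHHBHHBBHHBBHHBHHBBHHBHHB

Each term (from the third on) is the previous term followed by the one before it: term 3 = B·HH = BHH.
The next term joins BHHBBHHBHHBBHHBBHH and BHHBBHHBHHB.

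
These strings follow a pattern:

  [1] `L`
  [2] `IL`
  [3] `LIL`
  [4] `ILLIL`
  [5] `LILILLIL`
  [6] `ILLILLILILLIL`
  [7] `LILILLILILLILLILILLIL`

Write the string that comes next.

ILLILLILILLILLILILLILILLILLILILLIL

Each term (from the third on) is the two preceding terms concatenated in order: term 3 = L·IL = LIL.
Continuing: ILLILLILILLIL · LILILLILILLILLILILLIL gives term 8.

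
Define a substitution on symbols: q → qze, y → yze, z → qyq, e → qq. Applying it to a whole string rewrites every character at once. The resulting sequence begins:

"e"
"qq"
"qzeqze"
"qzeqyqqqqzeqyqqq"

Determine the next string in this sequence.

qzeqyqqqqzeyzeqzeqzeqzeqzeqyqqqqzeyzeqzeqzeqze

φ(qzeqyqqqqzeqyqqq) expands symbol-by-symbol to qze qyq qq qze yze qze qze qze qze qyq qq qze yze qze qze qze; joining the 16 pieces gives the next term.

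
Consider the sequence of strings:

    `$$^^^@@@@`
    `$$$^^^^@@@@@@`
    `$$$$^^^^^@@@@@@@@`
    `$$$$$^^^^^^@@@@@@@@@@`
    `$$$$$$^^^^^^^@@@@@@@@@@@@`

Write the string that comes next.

Term n consists of n $'s, followed by n+1 ^'s, followed by 2n @'s, where the shown terms are n = 2, 3, 4, 5, 6.
For the next term, n = 7, so the run lengths are 7, 8, 14.

$$$$$$$^^^^^^^^@@@@@@@@@@@@@@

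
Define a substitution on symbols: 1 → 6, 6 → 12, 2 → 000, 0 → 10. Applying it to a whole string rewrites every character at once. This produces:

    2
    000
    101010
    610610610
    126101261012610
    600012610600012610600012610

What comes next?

121010106000126101210101060001261012101010600012610

Applying the rule to each of the 27 symbols of 600012610600012610600012610 gives the pieces 12 10 10 10 6 000 12 6 10 12 10 10 10 6 000 12 6 10 12 10 10 10 6 000 12 6 10, which concatenate to the answer.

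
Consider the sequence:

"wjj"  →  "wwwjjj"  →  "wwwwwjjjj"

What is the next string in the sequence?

The n-th term is 2n-1 w's then n+1 j's (n = 1, 2, …).
At n = 4 the blocks have lengths 7, 5.

wwwwwwwjjjjj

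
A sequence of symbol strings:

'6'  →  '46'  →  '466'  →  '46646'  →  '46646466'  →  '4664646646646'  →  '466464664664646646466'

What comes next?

4664646646646466464664664646646646

Each term (from the third on) is the previous term followed by the one before it: term 3 = 46·6 = 466.
The next term joins 466464664664646646466 and 4664646646646.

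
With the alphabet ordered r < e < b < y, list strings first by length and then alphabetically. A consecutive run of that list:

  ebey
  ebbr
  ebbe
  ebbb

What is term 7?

ebye

Advancing 3 positions from ebbb through ebbb → ebby → ebyr reaches term 7.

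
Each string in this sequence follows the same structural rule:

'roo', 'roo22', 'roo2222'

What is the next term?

roo222222

The strings grow by a fixed suffix 22 each time.
So the next term is roo2222·22.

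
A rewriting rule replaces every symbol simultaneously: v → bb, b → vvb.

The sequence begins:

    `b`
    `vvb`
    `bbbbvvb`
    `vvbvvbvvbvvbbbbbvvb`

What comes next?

Applying the rule to each of the 19 symbols of vvbvvbvvbvvbbbbbvvb gives the pieces bb bb vvb bb bb vvb bb bb vvb bb bb vvb vvb vvb vvb vvb bb bb vvb, which concatenate to the answer.

bbbbvvbbbbbvvbbbbbvvbbbbbvvbvvbvvbvvbvvbbbbbvvb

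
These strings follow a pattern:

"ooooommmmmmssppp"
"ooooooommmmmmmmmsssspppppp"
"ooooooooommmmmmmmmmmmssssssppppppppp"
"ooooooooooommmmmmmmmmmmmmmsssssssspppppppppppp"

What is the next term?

The n-th term is 2n+3 o's then 3n+3 m's then 2n s's then 3n p's (n = 1, 2, …).
At n = 5 the blocks have lengths 13, 18, 10, 15.

ooooooooooooommmmmmmmmmmmmmmmmmssssssssssppppppppppppppp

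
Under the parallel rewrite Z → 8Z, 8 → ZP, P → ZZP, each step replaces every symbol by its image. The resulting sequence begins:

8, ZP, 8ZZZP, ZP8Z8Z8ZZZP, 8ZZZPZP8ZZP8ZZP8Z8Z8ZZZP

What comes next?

ZP8Z8Z8ZZZP8ZZZPZP8Z8ZZZPZP8Z8ZZZPZP8ZZP8ZZP8Z8Z8ZZZP

φ(8ZZZPZP8ZZP8ZZP8Z8Z8ZZZP) expands symbol-by-symbol to ZP 8Z 8Z 8Z ZZP 8Z ZZP ZP 8Z 8Z ZZP ZP 8Z 8Z ZZP ZP 8Z ZP 8Z ZP 8Z 8Z 8Z ZZP; joining the 24 pieces gives the next term.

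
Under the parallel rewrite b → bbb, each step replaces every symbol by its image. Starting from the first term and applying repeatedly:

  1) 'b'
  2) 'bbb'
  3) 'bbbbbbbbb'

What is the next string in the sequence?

Rewriting each symbol of bbbbbbbbb: b→bbb, b→bbb, b→bbb, b→bbb, b→bbb, b→bbb, b→bbb, b→bbb, b→bbb, which concatenates to bbb bbb bbb bbb bbb bbb bbb bbb bbb.

bbbbbbbbbbbbbbbbbbbbbbbbbbb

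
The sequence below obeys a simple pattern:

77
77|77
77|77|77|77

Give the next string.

Each string is two copies of the previous one joined by '|'.
Doubling 77|77|77|77 with '|' between the halves:

77|77|77|77|77|77|77|77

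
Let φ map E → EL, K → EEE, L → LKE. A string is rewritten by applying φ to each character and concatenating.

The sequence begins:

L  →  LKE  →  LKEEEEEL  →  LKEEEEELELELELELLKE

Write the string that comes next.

Rewriting the 19 symbols of LKEEEEELELELELELLKE one by one yields LKE EEE EL EL EL EL EL LKE EL LKE EL LKE EL LKE EL LKE LKE EEE EL; concatenated:

LKEEEEELELELELELLKEELLKEELLKEELLKEELLKELKEEEEEL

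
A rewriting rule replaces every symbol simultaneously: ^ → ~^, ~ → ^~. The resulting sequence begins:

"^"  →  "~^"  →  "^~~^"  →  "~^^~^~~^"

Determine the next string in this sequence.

^~~^~^^~~^^~^~~^

Rewriting each symbol of ~^^~^~~^: ~→^~, ^→~^, ^→~^, ~→^~, ^→~^, ~→^~, ~→^~, ^→~^, which concatenates to ^~ ~^ ~^ ^~ ~^ ^~ ^~ ~^.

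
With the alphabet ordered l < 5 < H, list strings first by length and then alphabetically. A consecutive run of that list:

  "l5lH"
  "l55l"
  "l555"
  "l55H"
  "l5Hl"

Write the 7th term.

Continuing the enumeration 2 steps past l5Hl: l5Hl → l5H5 → (answer).

l5HH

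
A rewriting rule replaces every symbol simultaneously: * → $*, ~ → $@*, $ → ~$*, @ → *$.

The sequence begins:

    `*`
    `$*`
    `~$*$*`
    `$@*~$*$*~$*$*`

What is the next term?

φ($@*~$*$*~$*$*) expands symbol-by-symbol to ~$* *$ $* $@* ~$* $* ~$* $* $@* ~$* $* ~$* $*; joining the 13 pieces gives the next term.

~$**$$*$@*~$*$*~$*$*$@*~$*$*~$*$*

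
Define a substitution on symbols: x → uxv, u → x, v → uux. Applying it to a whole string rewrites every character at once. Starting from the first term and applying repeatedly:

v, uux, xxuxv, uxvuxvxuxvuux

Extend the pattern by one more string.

Applying the rule to each of the 13 symbols of uxvuxvxuxvuux gives the pieces x uxv uux x uxv uux uxv x uxv uux x x uxv, which concatenate to the answer.

xuxvuuxxuxvuuxuxvxuxvuuxxxuxv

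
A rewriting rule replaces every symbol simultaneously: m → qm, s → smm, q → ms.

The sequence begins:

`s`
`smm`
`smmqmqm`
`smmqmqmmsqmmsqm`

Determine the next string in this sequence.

smmqmqmmsqmmsqmqmsmmmsqmqmsmmmsqm

Applying the rule to each of the 15 symbols of smmqmqmmsqmmsqm gives the pieces smm qm qm ms qm ms qm qm smm ms qm qm smm ms qm, which concatenate to the answer.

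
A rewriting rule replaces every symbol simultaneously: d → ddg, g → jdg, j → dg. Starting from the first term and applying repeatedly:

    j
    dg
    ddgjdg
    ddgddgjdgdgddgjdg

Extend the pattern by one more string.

ddgddgjdgddgddgjdgdgddgjdgddgjdgddgddgjdgdgddgjdg

Replace each of the 17 characters of ddgddgjdgdgddgjdg in place — ddg ddg jdg ddg ddg jdg dg ddg jdg ddg jdg ddg ddg jdg dg ddg jdg — and concatenate.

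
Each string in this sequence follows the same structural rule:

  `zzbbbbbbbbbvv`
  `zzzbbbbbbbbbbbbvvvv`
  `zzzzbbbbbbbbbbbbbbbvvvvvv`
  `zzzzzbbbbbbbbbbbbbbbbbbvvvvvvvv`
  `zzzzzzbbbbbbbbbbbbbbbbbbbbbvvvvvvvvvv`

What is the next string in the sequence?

Reading off run lengths: z runs 2, 3, 4, 5, 6; b runs 9, 12, 15, 18, 21; v runs 2, 4, 6, 8, 10 — each is linear in n, where the shown terms are n = 2, 3, 4, 5, 6.
Setting n = 7 gives 7, 24, 12 characters in each block.

zzzzzzzbbbbbbbbbbbbbbbbbbbbbbbbvvvvvvvvvvvv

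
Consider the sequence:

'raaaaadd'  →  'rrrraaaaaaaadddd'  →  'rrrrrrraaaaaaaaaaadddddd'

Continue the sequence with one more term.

rrrrrrrrrraaaaaaaaaaaaaadddddddd

Reading off run lengths: r runs 1, 4, 7; a runs 5, 8, 11; d runs 2, 4, 6 — each is linear in n (n = 1, 2, …).
Setting n = 4 gives 10, 14, 8 characters in each block.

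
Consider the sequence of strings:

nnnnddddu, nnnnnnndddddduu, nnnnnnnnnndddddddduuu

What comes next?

Each string has the form n^{3n+1} d^{2n+2} u^{n} (n = 1, 2, …).
For the next term, n = 4, so the run lengths are 13, 10, 4.

nnnnnnnnnnnnndddddddddduuuu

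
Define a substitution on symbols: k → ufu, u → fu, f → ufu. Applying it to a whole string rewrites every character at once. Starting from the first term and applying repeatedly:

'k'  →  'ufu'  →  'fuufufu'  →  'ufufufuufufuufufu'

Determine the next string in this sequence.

fuufufuufufuufufufuufufuufufufuufufuufufu

φ(ufufufuufufuufufu) expands symbol-by-symbol to fu ufu fu ufu fu ufu fu fu ufu fu ufu fu fu ufu fu ufu fu; joining the 17 pieces gives the next term.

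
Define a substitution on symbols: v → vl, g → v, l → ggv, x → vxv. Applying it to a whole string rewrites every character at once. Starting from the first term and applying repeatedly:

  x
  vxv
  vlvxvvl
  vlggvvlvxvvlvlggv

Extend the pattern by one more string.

vlggvvvvlvlggvvlvxvvlvlggvvlggvvvvl

φ(vlggvvlvxvvlvlggv) expands symbol-by-symbol to vl ggv v v vl vl ggv vl vxv vl vl ggv vl ggv v v vl; joining the 17 pieces gives the next term.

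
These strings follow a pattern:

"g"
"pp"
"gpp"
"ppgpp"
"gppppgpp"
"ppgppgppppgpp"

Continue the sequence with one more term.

gppppgppppgppgppppgpp

Each term (from the third on) is the two preceding terms concatenated in order: term 3 = g·pp = gpp.
Continuing: gppppgpp · ppgppgppppgpp gives term 7.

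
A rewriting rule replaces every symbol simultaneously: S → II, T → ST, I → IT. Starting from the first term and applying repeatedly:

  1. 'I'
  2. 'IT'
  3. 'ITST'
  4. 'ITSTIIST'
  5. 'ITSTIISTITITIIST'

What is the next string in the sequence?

Rewriting the 16 symbols of ITSTIISTITITIIST one by one yields IT ST II ST IT IT II ST IT ST IT ST IT IT II ST; concatenated:

ITSTIISTITITIISTITSTITSTITITIIST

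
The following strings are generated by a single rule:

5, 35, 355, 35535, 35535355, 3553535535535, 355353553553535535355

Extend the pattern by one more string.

From term 3 onward, concatenate the last term with the second-to-last: 35·5 = 355, 355·35 = 35535, …
The next term joins 355353553553535535355 and 3553535535535.

3553535535535355353553553535535535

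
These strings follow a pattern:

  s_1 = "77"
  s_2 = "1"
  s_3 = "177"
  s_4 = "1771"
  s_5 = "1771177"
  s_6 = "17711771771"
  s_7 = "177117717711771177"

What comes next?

From term 3 onward, concatenate the last term with the second-to-last: 1·77 = 177, 177·1 = 1771, …
Continuing: 177117717711771177 · 17711771771 gives term 8.

17711771771177117717711771771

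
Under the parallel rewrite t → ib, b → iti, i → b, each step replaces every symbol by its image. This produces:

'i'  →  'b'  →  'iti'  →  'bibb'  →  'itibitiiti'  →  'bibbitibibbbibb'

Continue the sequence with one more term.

itibitiitibibbitibitiitiitibitiiti

Applying the rule to each of the 15 symbols of bibbitibibbbibb gives the pieces iti b iti iti b ib b iti b iti iti iti b iti iti, which concatenate to the answer.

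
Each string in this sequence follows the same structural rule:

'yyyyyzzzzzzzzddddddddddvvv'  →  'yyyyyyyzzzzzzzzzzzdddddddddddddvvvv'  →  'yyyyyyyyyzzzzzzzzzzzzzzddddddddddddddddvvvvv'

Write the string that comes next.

Term n consists of 2n-1 y's, followed by 3n-1 z's, followed by 3n+1 d's, followed by n v's, where the shown terms are n = 3, 4, 5.
Setting n = 6 gives 11, 17, 19, 6 characters in each block.

yyyyyyyyyyyzzzzzzzzzzzzzzzzzdddddddddddddddddddvvvvvv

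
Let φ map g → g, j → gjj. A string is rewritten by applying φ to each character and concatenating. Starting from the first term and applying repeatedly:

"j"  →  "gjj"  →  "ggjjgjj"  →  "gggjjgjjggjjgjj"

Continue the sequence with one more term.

Replace each of the 15 characters of gggjjgjjggjjgjj in place — g g g gjj gjj g gjj gjj g g gjj gjj g gjj gjj — and concatenate.

ggggjjgjjggjjgjjgggjjgjjggjjgjj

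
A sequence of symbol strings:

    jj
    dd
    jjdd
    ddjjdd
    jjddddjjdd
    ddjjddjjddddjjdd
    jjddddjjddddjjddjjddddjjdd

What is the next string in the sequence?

This is a Fibonacci-style word recurrence s(k) = s(k−2)·s(k−1): e.g. jj·dd = jjdd.
The next term joins ddjjddjjddddjjdd and jjddddjjddddjjddjjddddjjdd.

ddjjddjjddddjjddjjddddjjddddjjddjjddddjjdd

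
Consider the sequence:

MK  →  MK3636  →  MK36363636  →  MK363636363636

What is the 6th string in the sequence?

The strings grow by a fixed suffix 3636 each time.
From MK363636363636, 2 further steps: MK363636363636 → MK3636363636363636 → (answer).

MK36363636363636363636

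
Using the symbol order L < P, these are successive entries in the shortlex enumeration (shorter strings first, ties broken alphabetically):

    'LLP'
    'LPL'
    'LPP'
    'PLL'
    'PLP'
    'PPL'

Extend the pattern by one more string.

PPP

Treat PPL as a base-2 numeral over the given alphabet and add one, carrying through any trailing P's.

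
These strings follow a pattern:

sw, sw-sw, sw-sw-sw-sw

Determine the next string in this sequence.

Every step duplicates the string with '-' between the halves.
Doubling sw-sw-sw-sw with '-' between the halves:

sw-sw-sw-sw-sw-sw-sw-sw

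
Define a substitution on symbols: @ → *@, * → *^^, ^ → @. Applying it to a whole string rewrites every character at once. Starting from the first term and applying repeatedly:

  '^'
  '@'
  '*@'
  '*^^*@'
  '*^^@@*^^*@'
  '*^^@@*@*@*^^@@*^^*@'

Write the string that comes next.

Rewriting the 19 symbols of *^^@@*@*@*^^@@*^^*@ one by one yields *^^ @ @ *@ *@ *^^ *@ *^^ *@ *^^ @ @ *@ *@ *^^ @ @ *^^ *@; concatenated:

*^^@@*@*@*^^*@*^^*@*^^@@*@*@*^^@@*^^*@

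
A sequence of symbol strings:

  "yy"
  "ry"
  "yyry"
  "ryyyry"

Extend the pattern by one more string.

Each term (from the third on) is the two preceding terms concatenated in order: term 3 = yy·ry = yyry.
Continuing: yyry · ryyyry gives term 5.

yyryryyyry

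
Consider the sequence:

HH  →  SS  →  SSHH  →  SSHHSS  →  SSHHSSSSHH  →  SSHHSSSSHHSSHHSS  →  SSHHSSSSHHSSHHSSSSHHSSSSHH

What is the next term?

SSHHSSSSHHSSHHSSSSHHSSSSHHSSHHSSSSHHSSHHSS

Each term (from the third on) is the previous term followed by the one before it: term 3 = SS·HH = SSHH.
The next term joins SSHHSSSSHHSSHHSSSSHHSSSSHH and SSHHSSSSHHSSHHSS.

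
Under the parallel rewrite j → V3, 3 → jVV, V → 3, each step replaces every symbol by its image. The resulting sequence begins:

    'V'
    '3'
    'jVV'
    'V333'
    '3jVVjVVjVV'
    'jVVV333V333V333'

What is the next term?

V3333jVVjVVjVV3jVVjVVjVV3jVVjVVjVV

Replace each of the 15 characters of jVVV333V333V333 in place — V3 3 3 3 jVV jVV jVV 3 jVV jVV jVV 3 jVV jVV jVV — and concatenate.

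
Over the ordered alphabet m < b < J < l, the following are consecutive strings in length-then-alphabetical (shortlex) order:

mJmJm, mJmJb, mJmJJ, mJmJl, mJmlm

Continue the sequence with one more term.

mJmlb

Treat mJmlm as a base-4 numeral over the given alphabet and add one, carrying through any trailing l's.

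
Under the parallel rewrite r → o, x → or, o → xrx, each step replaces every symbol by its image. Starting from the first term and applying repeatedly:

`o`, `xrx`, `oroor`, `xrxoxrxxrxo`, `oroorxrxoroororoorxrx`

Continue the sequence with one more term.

xrxoxrxxrxooroorxrxoxrxxrxoxrxoxrxxrxooroor

Applying the rule to each of the 21 symbols of oroorxrxoroororoorxrx gives the pieces xrx o xrx xrx o or o or xrx o xrx xrx o xrx o xrx xrx o or o or, which concatenate to the answer.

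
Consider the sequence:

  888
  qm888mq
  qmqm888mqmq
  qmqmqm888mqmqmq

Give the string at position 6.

qmqmqmqmqm888mqmqmqmqmq

Each term wraps the previous one in qm on the left and mq on the right.
From qmqmqm888mqmqmq, 2 further steps: qmqmqm888mqmqmq → qmqmqmqm888mqmqmqmq → (answer).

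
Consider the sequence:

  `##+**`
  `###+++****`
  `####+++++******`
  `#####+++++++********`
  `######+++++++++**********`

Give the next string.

#######+++++++++++************

Term n consists of n+1 #'s, followed by 2n-1 +'s, followed by 2n *'s (n = 1, 2, …).
Setting n = 6 gives 7, 11, 12 characters in each block.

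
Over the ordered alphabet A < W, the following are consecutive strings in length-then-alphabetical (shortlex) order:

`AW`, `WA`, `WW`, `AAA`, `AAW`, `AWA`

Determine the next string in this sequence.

The successor of AWA increments the rightmost position that isn't already W and resets every position after it to A.

AWW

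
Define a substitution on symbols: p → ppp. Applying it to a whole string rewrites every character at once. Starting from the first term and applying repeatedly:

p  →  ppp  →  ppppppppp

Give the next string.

Apply φ to ppppppppp symbol by symbol: p→ppp, p→ppp, p→ppp, p→ppp, p→ppp, p→ppp, p→ppp, p→ppp, p→ppp; joined: ppp ppp ppp ppp ppp ppp ppp ppp ppp.

ppppppppppppppppppppppppppp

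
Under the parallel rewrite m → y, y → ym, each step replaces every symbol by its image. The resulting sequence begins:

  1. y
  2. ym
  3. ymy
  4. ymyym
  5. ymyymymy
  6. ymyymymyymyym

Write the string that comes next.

φ(ymyymymyymyym) expands symbol-by-symbol to ym y ym ym y ym y ym ym y ym ym y; joining the 13 pieces gives the next term.

ymyymymyymyymymyymymy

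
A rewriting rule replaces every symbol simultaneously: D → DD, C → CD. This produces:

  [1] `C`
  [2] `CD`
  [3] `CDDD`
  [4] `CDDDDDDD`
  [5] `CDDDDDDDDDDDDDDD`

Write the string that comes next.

CDDDDDDDDDDDDDDDDDDDDDDDDDDDDDDD

Applying the rule to each of the 16 symbols of CDDDDDDDDDDDDDDD gives the pieces CD DD DD DD DD DD DD DD DD DD DD DD DD DD DD DD, which concatenate to the answer.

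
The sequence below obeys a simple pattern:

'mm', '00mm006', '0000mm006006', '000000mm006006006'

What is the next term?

Every step adds 00 to the front and 006 to the end of the previous string.
So the next term is 00·000000mm006006006·006.

00000000mm006006006006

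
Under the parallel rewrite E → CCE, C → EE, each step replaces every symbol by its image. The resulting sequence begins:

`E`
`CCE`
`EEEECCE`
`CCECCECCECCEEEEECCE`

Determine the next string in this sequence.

EEEECCEEEEECCEEEEECCEEEEECCECCECCECCECCEEEEECCE

Applying the rule to each of the 19 symbols of CCECCECCECCEEEEECCE gives the pieces EE EE CCE EE EE CCE EE EE CCE EE EE CCE CCE CCE CCE CCE EE EE CCE, which concatenate to the answer.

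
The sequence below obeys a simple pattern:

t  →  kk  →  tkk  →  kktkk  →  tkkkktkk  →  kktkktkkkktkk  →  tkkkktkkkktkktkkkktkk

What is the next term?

From term 3 onward, concatenate the second-to-last term with the last: t·kk = tkk, kk·tkk = kktkk, …
The next term joins kktkktkkkktkk and tkkkktkkkktkktkkkktkk.

kktkktkkkktkktkkkktkkkktkktkkkktkk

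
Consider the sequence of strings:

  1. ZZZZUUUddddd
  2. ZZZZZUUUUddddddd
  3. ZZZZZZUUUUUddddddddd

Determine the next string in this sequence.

ZZZZZZZUUUUUUddddddddddd

Each string has the form Z^{n+1} U^{n} d^{2n-1}, where the shown terms are n = 3, 4, 5.
For the next term, n = 6, so the run lengths are 7, 6, 11.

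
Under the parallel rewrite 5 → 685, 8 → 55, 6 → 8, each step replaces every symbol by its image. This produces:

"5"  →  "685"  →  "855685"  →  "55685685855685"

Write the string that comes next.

Replace each of the 14 characters of 55685685855685 in place — 685 685 8 55 685 8 55 685 55 685 685 8 55 685 — and concatenate.

68568585568585568555685685855685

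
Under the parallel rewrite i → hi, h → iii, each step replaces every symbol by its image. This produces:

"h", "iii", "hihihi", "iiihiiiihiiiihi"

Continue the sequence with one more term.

Applying the rule to each of the 15 symbols of iiihiiiihiiiihi gives the pieces hi hi hi iii hi hi hi hi iii hi hi hi hi iii hi, which concatenate to the answer.

hihihiiiihihihihiiiihihihihiiiihi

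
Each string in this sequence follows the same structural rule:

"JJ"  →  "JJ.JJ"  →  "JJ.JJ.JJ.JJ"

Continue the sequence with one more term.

s(k+1) = s(k)·.·s(k) — each term doubles the last with '.' between the halves.
So the next term is two copies of JJ.JJ.JJ.JJ with '.' between the halves.

JJ.JJ.JJ.JJ.JJ.JJ.JJ.JJ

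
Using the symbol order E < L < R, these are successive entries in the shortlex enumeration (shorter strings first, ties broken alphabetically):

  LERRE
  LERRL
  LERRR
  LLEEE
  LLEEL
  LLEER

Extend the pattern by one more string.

The successor of LLEER increments the rightmost position that isn't already R and resets every position after it to E.

LLELE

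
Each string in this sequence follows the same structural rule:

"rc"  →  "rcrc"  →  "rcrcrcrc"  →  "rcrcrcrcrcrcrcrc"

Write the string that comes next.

rcrcrcrcrcrcrcrcrcrcrcrcrcrcrcrc

s(k+1) = s(k)·s(k) — each term doubles the last.
So the next term is two copies of rcrcrcrcrcrcrcrc.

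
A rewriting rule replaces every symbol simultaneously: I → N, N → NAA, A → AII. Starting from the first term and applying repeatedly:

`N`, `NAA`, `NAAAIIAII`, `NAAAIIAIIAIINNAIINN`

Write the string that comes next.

NAAAIIAIIAIINNAIINNAIINNNAANAAAIINNNAANAA

Applying the rule to each of the 19 symbols of NAAAIIAIIAIINNAIINN gives the pieces NAA AII AII AII N N AII N N AII N N NAA NAA AII N N NAA NAA, which concatenate to the answer.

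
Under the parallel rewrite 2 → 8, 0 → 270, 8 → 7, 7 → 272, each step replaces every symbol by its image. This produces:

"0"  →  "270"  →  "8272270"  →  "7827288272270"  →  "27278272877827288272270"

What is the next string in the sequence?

Applying the rule to each of the 23 symbols of 27278272877827288272270 gives the pieces 8 272 8 272 7 8 272 8 7 272 272 7 8 272 8 7 7 8 272 8 8 272 270, which concatenate to the answer.

82728272782728727227278272877827288272270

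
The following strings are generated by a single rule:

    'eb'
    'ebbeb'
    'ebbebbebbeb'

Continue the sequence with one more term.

ebbebbebbebbebbebbebbeb

s(k+1) = s(k)·b·s(k) — each term doubles the last with 'b' between the halves.
So the next term is two copies of ebbebbebbeb with 'b' between the halves.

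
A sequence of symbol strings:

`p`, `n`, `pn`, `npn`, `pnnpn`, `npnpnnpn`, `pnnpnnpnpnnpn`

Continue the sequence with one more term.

Each term (from the third on) is the two preceding terms concatenated in order: term 3 = p·n = pn.
The next term joins npnpnnpn and pnnpnnpnpnnpn.

npnpnnpnpnnpnnpnpnnpn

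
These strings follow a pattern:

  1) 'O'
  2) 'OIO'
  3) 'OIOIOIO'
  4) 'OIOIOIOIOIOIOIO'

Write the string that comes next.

OIOIOIOIOIOIOIOIOIOIOIOIOIOIOIO

Every step duplicates the string with 'I' between the halves.
So the next term is two copies of OIOIOIOIOIOIOIO with 'I' between the halves.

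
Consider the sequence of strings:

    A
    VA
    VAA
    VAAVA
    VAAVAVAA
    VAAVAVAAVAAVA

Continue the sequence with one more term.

This is a Fibonacci-style word recurrence s(k) = s(k−1)·s(k−2): e.g. VA·A = VAA.
The next term joins VAAVAVAAVAAVA and VAAVAVAA.

VAAVAVAAVAAVAVAAVAVAA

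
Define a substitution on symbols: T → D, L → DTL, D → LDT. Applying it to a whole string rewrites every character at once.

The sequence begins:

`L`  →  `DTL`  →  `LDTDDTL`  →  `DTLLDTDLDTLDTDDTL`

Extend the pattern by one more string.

Applying the rule to each of the 17 symbols of DTLLDTDLDTLDTDDTL gives the pieces LDT D DTL DTL LDT D LDT DTL LDT D DTL LDT D LDT LDT D DTL, which concatenate to the answer.

LDTDDTLDTLLDTDLDTDTLLDTDDTLLDTDLDTLDTDDTL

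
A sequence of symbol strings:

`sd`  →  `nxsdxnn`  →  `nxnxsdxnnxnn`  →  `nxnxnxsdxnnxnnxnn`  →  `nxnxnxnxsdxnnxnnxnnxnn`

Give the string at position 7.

Each term wraps the previous one in nx on the left and xnn on the right.
From nxnxnxnxsdxnnxnnxnnxnn, 2 further steps: nxnxnxnxsdxnnxnnxnnxnn → nxnxnxnxnxsdxnnxnnxnnxnnxnn → (answer).

nxnxnxnxnxnxsdxnnxnnxnnxnnxnnxnn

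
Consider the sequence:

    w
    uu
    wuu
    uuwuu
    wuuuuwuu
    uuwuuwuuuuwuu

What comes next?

wuuuuwuuuuwuuwuuuuwuu

Each term (from the third on) is the two preceding terms concatenated in order: term 3 = w·uu = wuu.
Continuing: wuuuuwuu · uuwuuwuuuuwuu gives term 7.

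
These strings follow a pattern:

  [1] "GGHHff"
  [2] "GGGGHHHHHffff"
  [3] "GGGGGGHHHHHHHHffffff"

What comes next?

GGGGGGGGHHHHHHHHHHHffffffff

The n-th term is 2n G's then 3n-1 H's then 2n f's (n = 1, 2, …).
For the next term, n = 4, so the run lengths are 8, 11, 8.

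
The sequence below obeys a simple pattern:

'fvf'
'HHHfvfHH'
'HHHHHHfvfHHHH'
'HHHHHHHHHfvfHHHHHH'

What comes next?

HHHHHHHHHHHHfvfHHHHHHHH

Every step adds HHH to the front and HH to the end of the previous string.
So the next term is HHH·HHHHHHHHHfvfHHHHHH·HH.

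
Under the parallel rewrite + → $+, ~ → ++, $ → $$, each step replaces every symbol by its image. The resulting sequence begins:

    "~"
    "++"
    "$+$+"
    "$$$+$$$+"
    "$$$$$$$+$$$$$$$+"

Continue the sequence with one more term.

φ($$$$$$$+$$$$$$$+) expands symbol-by-symbol to $$ $$ $$ $$ $$ $$ $$ $+ $$ $$ $$ $$ $$ $$ $$ $+; joining the 16 pieces gives the next term.

$$$$$$$$$$$$$$$+$$$$$$$$$$$$$$$+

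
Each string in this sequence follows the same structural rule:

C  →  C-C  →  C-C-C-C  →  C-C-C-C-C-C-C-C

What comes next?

s(k+1) = s(k)·-·s(k) — each term doubles the last with '-' between the halves.
One more doubling of C-C-C-C-C-C-C-C gives the answer.

C-C-C-C-C-C-C-C-C-C-C-C-C-C-C-C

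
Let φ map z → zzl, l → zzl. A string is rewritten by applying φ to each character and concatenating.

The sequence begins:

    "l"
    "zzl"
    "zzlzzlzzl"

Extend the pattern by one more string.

zzlzzlzzlzzlzzlzzlzzlzzlzzl

Apply φ to zzlzzlzzl symbol by symbol: z→zzl, z→zzl, l→zzl, z→zzl, z→zzl, l→zzl, z→zzl, z→zzl, l→zzl; joined: zzl zzl zzl zzl zzl zzl zzl zzl zzl.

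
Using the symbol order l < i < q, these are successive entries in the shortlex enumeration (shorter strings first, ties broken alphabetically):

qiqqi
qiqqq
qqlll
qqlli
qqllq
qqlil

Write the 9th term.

qqlql

Stepping forward 3 times from qqlil: qqlil → qqlii → qqliq, then the target.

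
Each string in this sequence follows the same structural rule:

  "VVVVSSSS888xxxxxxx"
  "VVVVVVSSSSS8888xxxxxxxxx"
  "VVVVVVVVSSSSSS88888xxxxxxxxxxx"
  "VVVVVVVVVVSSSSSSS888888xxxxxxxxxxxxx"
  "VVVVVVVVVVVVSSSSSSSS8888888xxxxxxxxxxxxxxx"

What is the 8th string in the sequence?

VVVVVVVVVVVVVVVVVVSSSSSSSSSSS8888888888xxxxxxxxxxxxxxxxxxxxx

Reading off run lengths: V runs 4, 6, 8, 10, 12; S runs 4, 5, 6, 7, 8; 8 runs 3, 4, 5, 6, 7; x runs 7, 9, 11, 13, 15 — each is linear in n, where the shown terms are n = 3, 4, 5, 6, 7.
Setting n = 10 gives 18, 11, 10, 21 characters in each block.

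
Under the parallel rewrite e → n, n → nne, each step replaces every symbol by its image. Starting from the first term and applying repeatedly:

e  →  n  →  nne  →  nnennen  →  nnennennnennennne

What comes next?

nnennennnennennnennennennnennennnennennen

φ(nnennennnennennne) expands symbol-by-symbol to nne nne n nne nne n nne nne nne n nne nne n nne nne nne n; joining the 17 pieces gives the next term.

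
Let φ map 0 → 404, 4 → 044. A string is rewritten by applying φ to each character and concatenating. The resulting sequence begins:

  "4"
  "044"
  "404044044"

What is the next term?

044404044404044044404044044

Apply φ to 404044044 symbol by symbol: 4→044, 0→404, 4→044, 0→404, 4→044, 4→044, 0→404, 4→044, 4→044; joined: 044 404 044 404 044 044 404 044 044.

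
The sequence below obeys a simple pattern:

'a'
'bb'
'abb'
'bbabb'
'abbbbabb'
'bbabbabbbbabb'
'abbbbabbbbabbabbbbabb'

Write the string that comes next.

This is a Fibonacci-style word recurrence s(k) = s(k−2)·s(k−1): e.g. a·bb = abb.
The next term joins bbabbabbbbabb and abbbbabbbbabbabbbbabb.

bbabbabbbbabbabbbbabbbbabbabbbbabb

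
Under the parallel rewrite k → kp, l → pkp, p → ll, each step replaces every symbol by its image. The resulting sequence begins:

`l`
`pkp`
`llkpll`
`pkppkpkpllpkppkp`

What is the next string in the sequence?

Applying the rule to each of the 16 symbols of pkppkpkpllpkppkp gives the pieces ll kp ll ll kp ll kp ll pkp pkp ll kp ll ll kp ll, which concatenate to the answer.

llkpllllkpllkpllpkppkpllkpllllkpll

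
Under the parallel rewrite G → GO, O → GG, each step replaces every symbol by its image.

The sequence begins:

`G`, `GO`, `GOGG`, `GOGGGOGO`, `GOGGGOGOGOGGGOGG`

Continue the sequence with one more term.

Rewriting the 16 symbols of GOGGGOGOGOGGGOGG one by one yields GO GG GO GO GO GG GO GG GO GG GO GO GO GG GO GO; concatenated:

GOGGGOGOGOGGGOGGGOGGGOGOGOGGGOGO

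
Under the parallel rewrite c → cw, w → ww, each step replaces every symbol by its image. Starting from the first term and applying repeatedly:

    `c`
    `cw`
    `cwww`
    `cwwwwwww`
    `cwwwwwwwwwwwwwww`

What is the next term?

φ(cwwwwwwwwwwwwwww) expands symbol-by-symbol to cw ww ww ww ww ww ww ww ww ww ww ww ww ww ww ww; joining the 16 pieces gives the next term.

cwwwwwwwwwwwwwwwwwwwwwwwwwwwwwww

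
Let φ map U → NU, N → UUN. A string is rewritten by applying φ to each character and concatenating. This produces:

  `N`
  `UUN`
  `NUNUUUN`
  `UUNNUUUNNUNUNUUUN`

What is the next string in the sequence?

Rewriting the 17 symbols of UUNNUUUNNUNUNUUUN one by one yields NU NU UUN UUN NU NU NU UUN UUN NU UUN NU UUN NU NU NU UUN; concatenated:

NUNUUUNUUNNUNUNUUUNUUNNUUUNNUUUNNUNUNUUUN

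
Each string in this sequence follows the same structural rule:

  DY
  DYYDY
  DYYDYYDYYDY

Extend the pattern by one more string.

s(k+1) = s(k)·Y·s(k) — each term doubles the last with 'Y' between the halves.
Doubling DYYDYYDYYDY with 'Y' between the halves:

DYYDYYDYYDYYDYYDYYDYYDY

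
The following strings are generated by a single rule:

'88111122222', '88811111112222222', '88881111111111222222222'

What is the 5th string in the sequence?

88888811111111111111112222222222222

Reading off run lengths: 8 runs 2, 3, 4; 1 runs 4, 7, 10; 2 runs 5, 7, 9 — each is linear in n, where the shown terms are n = 2, 3, 4.
At n = 6 the blocks have lengths 6, 16, 13.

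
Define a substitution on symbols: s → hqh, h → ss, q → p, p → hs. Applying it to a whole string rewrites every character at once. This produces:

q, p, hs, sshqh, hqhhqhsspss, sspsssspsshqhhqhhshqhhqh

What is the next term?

hqhhqhhshqhhqhhqhhqhhshqhhqhsspsssspsssshqhsspsssspss

Applying the rule to each of the 24 symbols of sspsssspsshqhhqhhshqhhqh gives the pieces hqh hqh hs hqh hqh hqh hqh hs hqh hqh ss p ss ss p ss ss hqh ss p ss ss p ss, which concatenate to the answer.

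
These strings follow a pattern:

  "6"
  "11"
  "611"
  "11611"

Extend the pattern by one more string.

61111611

This is a Fibonacci-style word recurrence s(k) = s(k−2)·s(k−1): e.g. 6·11 = 611.
The next term joins 611 and 11611.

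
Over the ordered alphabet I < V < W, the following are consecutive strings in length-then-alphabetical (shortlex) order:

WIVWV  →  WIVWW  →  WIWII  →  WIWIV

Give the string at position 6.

WIWVI

Advancing 2 positions from WIWIV through WIWIV → WIWIW reaches term 6.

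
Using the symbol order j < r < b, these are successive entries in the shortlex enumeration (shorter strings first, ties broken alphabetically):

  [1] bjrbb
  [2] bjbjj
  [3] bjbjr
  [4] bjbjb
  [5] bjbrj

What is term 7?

Continuing the enumeration 2 steps past bjbrj: bjbrj → bjbrr → (answer).

bjbrb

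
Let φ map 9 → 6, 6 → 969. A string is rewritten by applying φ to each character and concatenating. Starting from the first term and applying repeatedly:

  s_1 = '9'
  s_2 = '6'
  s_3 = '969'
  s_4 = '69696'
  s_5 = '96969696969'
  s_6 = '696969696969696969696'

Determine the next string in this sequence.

Replace each of the 21 characters of 696969696969696969696 in place — 969 6 969 6 969 6 969 6 969 6 969 6 969 6 969 6 969 6 969 6 969 — and concatenate.

9696969696969696969696969696969696969696969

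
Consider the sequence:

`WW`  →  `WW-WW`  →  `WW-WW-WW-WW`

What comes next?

Every step duplicates the string with '-' between the halves.
Doubling WW-WW-WW-WW with '-' between the halves:

WW-WW-WW-WW-WW-WW-WW-WW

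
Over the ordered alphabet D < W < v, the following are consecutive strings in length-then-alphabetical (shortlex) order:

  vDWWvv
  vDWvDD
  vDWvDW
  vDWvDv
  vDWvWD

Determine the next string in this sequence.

Treat vDWvWD as a base-3 numeral over the given alphabet and add one, carrying through any trailing v's.

vDWvWW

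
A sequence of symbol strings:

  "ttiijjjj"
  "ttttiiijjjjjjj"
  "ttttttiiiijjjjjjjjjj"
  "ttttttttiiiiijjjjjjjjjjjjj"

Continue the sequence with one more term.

ttttttttttiiiiiijjjjjjjjjjjjjjjj

Term n consists of 2n t's, followed by n+1 i's, followed by 3n+1 j's (n = 1, 2, …).
Setting n = 5 gives 10, 6, 16 characters in each block.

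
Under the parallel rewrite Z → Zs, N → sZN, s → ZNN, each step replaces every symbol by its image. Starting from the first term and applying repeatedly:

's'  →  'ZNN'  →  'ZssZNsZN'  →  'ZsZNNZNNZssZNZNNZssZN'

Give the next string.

Applying the rule to each of the 21 symbols of ZsZNNZNNZssZNZNNZssZN gives the pieces Zs ZNN Zs sZN sZN Zs sZN sZN Zs ZNN ZNN Zs sZN Zs sZN sZN Zs ZNN ZNN Zs sZN, which concatenate to the answer.

ZsZNNZssZNsZNZssZNsZNZsZNNZNNZssZNZssZNsZNZsZNNZNNZssZN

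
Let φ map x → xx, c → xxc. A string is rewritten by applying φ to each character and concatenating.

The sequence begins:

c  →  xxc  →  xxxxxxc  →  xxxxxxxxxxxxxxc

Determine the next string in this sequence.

Rewriting the 15 symbols of xxxxxxxxxxxxxxc one by one yields xx xx xx xx xx xx xx xx xx xx xx xx xx xx xxc; concatenated:

xxxxxxxxxxxxxxxxxxxxxxxxxxxxxxc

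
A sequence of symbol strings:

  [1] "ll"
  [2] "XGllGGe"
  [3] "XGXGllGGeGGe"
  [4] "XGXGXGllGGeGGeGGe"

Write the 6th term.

XGXGXGXGXGllGGeGGeGGeGGeGGe

Every step adds XG to the front and GGe to the end of the previous string.
From XGXGXGllGGeGGeGGe, 2 further steps: XGXGXGllGGeGGeGGe → XGXGXGXGllGGeGGeGGeGGe → (answer).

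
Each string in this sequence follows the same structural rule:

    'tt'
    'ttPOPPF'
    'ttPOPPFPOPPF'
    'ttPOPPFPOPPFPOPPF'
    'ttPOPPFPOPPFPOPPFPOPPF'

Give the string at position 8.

ttPOPPFPOPPFPOPPFPOPPFPOPPFPOPPFPOPPF

The strings grow by a fixed suffix POPPF each time.
From ttPOPPFPOPPFPOPPFPOPPF, 3 further steps: ttPOPPFPOPPFPOPPFPOPPF → ttPOPPFPOPPFPOPPFPOPPFPOPPF → ttPOPPFPOPPFPOPPFPOPPFPOPPFPOPPF → (answer).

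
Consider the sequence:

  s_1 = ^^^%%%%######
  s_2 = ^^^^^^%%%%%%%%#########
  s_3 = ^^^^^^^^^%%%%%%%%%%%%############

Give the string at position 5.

^^^^^^^^^^^^^^^%%%%%%%%%%%%%%%%%%%%##################

Reading off run lengths: ^ runs 3, 6, 9; % runs 4, 8, 12; # runs 6, 9, 12 — each is linear in n (n = 1, 2, …).
At n = 5 the blocks have lengths 15, 20, 18.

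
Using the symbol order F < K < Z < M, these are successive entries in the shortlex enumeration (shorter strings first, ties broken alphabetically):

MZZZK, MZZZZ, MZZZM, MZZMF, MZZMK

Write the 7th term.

MZZMM

Advancing 2 positions from MZZMK through MZZMK → MZZMZ reaches term 7.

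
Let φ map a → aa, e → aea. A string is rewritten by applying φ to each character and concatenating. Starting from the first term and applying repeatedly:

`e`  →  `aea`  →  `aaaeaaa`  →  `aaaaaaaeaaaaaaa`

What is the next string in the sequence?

aaaaaaaaaaaaaaaeaaaaaaaaaaaaaaa

φ(aaaaaaaeaaaaaaa) expands symbol-by-symbol to aa aa aa aa aa aa aa aea aa aa aa aa aa aa aa; joining the 15 pieces gives the next term.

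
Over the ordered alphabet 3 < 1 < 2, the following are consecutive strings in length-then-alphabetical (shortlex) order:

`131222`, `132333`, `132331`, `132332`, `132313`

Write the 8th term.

132323

Continuing the enumeration 3 steps past 132313: 132313 → 132311 → 132312 → (answer).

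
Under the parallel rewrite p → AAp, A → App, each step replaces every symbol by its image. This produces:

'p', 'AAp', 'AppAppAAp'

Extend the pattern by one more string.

AppAApAApAppAApAApAppAppAAp

Apply φ to AppAppAAp symbol by symbol: A→App, p→AAp, p→AAp, A→App, p→AAp, p→AAp, A→App, A→App, p→AAp; joined: App AAp AAp App AAp AAp App App AAp.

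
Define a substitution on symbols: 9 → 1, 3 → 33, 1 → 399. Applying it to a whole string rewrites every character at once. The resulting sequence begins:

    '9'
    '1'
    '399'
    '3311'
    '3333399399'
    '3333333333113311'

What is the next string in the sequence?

φ(3333333333113311) expands symbol-by-symbol to 33 33 33 33 33 33 33 33 33 33 399 399 33 33 399 399; joining the 16 pieces gives the next term.

333333333333333333333993993333399399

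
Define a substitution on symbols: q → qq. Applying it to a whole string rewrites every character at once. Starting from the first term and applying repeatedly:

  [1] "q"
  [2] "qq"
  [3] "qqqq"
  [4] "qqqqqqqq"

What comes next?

Expanding qqqqqqqq: q→qq, q→qq, q→qq, q→qq, q→qq, q→qq, q→qq, q→qq. Concatenated: qq qq qq qq qq qq qq qq.

qqqqqqqqqqqqqqqq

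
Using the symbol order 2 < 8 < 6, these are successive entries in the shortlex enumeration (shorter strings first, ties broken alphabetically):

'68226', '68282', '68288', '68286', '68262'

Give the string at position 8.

Continuing the enumeration 3 steps past 68262: 68262 → 68268 → 68266 → (answer).

68822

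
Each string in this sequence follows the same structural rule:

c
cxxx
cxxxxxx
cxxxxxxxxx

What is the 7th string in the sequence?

cxxxxxxxxxxxxxxxxxx

The strings grow by a fixed suffix xxx each time.
From cxxxxxxxxx, 3 further steps: cxxxxxxxxx → cxxxxxxxxxxxx → cxxxxxxxxxxxxxxx → (answer).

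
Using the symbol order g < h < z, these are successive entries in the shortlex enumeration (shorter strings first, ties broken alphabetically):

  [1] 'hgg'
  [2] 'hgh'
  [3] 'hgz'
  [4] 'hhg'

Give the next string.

hhh

The successor of hhg increments the rightmost position that isn't already z and resets every position after it to g.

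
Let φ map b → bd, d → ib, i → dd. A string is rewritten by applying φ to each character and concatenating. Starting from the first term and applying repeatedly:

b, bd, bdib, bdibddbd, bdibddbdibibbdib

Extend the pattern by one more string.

Applying the rule to each of the 16 symbols of bdibddbdibibbdib gives the pieces bd ib dd bd ib ib bd ib dd bd dd bd bd ib dd bd, which concatenate to the answer.

bdibddbdibibbdibddbdddbdbdibddbd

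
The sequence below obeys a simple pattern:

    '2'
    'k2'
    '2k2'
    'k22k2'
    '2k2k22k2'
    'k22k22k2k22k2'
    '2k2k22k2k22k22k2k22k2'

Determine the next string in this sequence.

This is a Fibonacci-style word recurrence s(k) = s(k−2)·s(k−1): e.g. 2·k2 = 2k2.
So term 8 is k22k22k2k22k2·2k2k22k2k22k22k2k22k2.

k22k22k2k22k22k2k22k2k22k22k2k22k2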